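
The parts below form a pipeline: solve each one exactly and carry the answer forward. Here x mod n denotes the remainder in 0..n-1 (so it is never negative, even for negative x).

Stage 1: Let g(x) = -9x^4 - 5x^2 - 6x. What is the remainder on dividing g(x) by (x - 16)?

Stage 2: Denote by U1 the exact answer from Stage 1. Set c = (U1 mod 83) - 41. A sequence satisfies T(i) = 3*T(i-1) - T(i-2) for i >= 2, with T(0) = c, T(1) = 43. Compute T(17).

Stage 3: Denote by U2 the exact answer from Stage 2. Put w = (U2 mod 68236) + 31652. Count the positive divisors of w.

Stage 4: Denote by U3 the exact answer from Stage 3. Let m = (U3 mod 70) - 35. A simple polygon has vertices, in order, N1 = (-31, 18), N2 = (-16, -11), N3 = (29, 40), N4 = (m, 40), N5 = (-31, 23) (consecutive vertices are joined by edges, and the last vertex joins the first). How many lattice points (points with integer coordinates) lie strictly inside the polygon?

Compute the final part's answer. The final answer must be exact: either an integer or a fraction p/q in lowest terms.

1677

Stage 1: remainder = value at the root: -9*(16)^4 - 5*(16)^2 - 6*(16)^1 = (-589824) + (-1280) + (-96) = -591200; answer -591200
Stage 2: U1 = -591200; c = -32; T(2) = 3*(43) - 1*(-32) = 161; iterating: T(2)=161, T(3)=440, T(4)=1159, T(5)=3037, T(6)=7952, T(7)=20819, T(8)=54505, T(9)=142696, T(10)=373583, T(11)=978053, T(12)=2560576, T(13)=6703675, T(14)=17550449, T(15)=45947672, T(16)=120292567, T(17)=314930029; answer 314930029
Stage 3: U2 = 314930029; w = 52541; 52541 is prime, so its only divisors are 1 and 52541; count = 2; answer 2
Stage 4: U3 = 2; m = -33; cross terms: (-31*-11 - -16*18)=629, (-16*40 - 29*-11)=-321, (29*40 - -33*40)=2480, (-33*23 - -31*40)=481, (-31*18 - -31*23)=155; twice the area = |3424| = 3424; area = 1712; boundary points = 1 + 3 + 62 + 1 + 5 = 72; strictly interior points = area - boundary/2 + 1 = 1677; answer 1677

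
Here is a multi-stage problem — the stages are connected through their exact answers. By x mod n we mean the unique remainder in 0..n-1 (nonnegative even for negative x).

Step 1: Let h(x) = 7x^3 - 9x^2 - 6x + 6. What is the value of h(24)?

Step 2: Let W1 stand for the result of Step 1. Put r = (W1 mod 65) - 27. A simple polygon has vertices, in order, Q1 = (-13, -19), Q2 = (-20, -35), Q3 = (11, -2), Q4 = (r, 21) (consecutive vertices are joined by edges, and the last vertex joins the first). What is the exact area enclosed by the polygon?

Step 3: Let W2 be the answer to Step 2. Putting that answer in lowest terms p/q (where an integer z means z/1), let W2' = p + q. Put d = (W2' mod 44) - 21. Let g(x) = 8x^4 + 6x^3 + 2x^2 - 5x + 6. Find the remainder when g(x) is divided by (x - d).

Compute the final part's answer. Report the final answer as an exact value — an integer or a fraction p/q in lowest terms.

35934

Step 1: 7*(24)^3 - 9*(24)^2 - 6*(24)^1 + 6 = (96768) + (-5184) + (-144) + (6) = 91446; answer 91446
Step 2: W1 = 91446; r = 29; cross terms: (-13*-35 - -20*-19)=75, (-20*-2 - 11*-35)=425, (11*21 - 29*-2)=289, (29*-19 - -13*21)=-278; twice the area = |511| = 511; area = 511/2; answer 511/2
Step 3: W2 = 511/2; threaded value p + q = 513; d = 8; remainder = value at the root: 8*(8)^4 + 6*(8)^3 + 2*(8)^2 - 5*(8)^1 + 6 = (32768) + (3072) + (128) + (-40) + (6) = 35934; answer 35934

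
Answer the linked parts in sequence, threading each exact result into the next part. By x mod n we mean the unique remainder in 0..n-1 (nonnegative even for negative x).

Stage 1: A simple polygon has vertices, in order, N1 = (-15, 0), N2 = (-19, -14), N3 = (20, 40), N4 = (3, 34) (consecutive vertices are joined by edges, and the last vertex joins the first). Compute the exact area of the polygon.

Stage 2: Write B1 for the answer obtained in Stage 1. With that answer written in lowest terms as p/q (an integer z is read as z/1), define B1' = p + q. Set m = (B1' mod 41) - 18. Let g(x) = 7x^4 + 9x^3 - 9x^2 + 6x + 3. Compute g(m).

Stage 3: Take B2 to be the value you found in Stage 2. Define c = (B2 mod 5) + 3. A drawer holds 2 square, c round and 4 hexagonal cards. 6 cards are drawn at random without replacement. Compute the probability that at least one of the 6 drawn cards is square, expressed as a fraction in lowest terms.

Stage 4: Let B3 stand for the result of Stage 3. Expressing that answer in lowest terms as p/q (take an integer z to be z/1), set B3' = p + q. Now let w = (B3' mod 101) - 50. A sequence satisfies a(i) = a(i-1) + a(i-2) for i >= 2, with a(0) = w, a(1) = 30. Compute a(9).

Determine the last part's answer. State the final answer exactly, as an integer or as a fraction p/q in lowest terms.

558

Stage 1: cross terms: (-15*-14 - -19*0)=210, (-19*40 - 20*-14)=-480, (20*34 - 3*40)=560, (3*0 - -15*34)=510; twice the area = |800| = 800; area = 400; answer 400
Stage 2: B1 = 400; threaded value p + q = 401; m = 14; 7*(14)^4 + 9*(14)^3 - 9*(14)^2 + 6*(14)^1 + 3 = (268912) + (24696) + (-1764) + (84) + (3) = 291931; answer 291931
Stage 3: B2 = 291931; c = 4; total draws C(10,6) = 210; complement C(8,6) = 28; favorable 210 - 28 = 182; P = 13/15; answer 13/15
Stage 4: B3 = 13/15; threaded value p + q = 28; w = -22; a(2) = 1*(30) + 1*(-22) = 8; iterating: a(2)=8, a(3)=38, a(4)=46, a(5)=84, a(6)=130, a(7)=214, a(8)=344, a(9)=558; answer 558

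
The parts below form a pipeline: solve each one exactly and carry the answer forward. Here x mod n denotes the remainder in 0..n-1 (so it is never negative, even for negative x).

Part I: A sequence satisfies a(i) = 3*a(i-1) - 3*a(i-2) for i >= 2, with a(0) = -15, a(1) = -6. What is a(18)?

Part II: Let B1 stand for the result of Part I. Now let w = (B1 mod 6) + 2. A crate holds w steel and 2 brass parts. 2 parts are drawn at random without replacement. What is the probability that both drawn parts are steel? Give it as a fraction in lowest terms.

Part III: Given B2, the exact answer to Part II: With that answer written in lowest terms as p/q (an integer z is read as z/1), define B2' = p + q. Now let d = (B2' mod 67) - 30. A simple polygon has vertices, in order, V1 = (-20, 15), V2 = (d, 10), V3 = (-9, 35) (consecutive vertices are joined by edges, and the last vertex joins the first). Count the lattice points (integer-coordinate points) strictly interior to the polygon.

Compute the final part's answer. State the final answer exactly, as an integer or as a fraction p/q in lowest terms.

235

Part I: a(2) = 3*(-6) - 3*(-15) = 27; iterating: a(2)=27, a(3)=99, a(4)=216, a(5)=351, a(6)=405, a(7)=162, a(8)=-729, a(9)=-2673, a(10)=-5832, a(11)=-9477, a(12)=-10935, a(13)=-4374, a(14)=19683, a(15)=72171, a(16)=157464, a(17)=255879, a(18)=295245; answer 295245
Part II: B1 = 295245; w = 5; total draws C(7,2) = 21; favorable C(5,2) = 10; P = 10/21; answer 10/21
Part III: B2 = 10/21; threaded value p + q = 31; d = 1; cross terms: (-20*10 - 1*15)=-215, (1*35 - -9*10)=125, (-9*15 - -20*35)=565; twice the area = |475| = 475; area = 475/2; boundary points = 1 + 5 + 1 = 7; strictly interior points = area - boundary/2 + 1 = 235; answer 235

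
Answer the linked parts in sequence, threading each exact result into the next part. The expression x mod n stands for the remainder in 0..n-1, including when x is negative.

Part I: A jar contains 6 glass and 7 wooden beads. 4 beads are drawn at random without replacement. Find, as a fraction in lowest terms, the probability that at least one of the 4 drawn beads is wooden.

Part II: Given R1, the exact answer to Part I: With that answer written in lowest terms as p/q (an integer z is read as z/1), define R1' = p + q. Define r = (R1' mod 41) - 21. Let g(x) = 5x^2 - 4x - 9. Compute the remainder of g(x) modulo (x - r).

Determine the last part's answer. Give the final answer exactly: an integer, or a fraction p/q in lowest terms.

Part I: total draws C(13,4) = 715; complement C(6,4) = 15; favorable 715 - 15 = 700; P = 140/143; answer 140/143
Part II: R1 = 140/143; threaded value p + q = 283; r = 16; remainder = value at the root: 5*(16)^2 - 4*(16)^1 - 9 = (1280) + (-64) + (-9) = 1207; answer 1207

1207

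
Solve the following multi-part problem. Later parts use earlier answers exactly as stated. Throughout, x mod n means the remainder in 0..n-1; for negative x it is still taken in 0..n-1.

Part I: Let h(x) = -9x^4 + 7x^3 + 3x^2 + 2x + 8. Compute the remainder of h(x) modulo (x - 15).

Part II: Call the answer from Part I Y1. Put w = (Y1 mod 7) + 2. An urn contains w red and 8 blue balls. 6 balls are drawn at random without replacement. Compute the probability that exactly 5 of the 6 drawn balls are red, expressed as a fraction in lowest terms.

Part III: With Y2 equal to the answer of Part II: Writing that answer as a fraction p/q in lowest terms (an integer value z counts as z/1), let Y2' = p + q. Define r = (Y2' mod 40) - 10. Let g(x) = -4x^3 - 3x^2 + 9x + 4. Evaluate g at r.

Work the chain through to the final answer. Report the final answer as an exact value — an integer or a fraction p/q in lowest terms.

Part I: remainder = value at the root: -9*(15)^4 + 7*(15)^3 + 3*(15)^2 + 2*(15)^1 + 8 = (-455625) + (23625) + (675) + (30) + (8) = -431287; answer -431287
Part II: Y1 = -431287; w = 6; total draws C(14,6) = 3003; favorable C(6,5)*C(8,1) = 48; P = 16/1001; answer 16/1001
Part III: Y2 = 16/1001; threaded value p + q = 1017; r = 7; -4*(7)^3 - 3*(7)^2 + 9*(7)^1 + 4 = (-1372) + (-147) + (63) + (4) = -1452; answer -1452

-1452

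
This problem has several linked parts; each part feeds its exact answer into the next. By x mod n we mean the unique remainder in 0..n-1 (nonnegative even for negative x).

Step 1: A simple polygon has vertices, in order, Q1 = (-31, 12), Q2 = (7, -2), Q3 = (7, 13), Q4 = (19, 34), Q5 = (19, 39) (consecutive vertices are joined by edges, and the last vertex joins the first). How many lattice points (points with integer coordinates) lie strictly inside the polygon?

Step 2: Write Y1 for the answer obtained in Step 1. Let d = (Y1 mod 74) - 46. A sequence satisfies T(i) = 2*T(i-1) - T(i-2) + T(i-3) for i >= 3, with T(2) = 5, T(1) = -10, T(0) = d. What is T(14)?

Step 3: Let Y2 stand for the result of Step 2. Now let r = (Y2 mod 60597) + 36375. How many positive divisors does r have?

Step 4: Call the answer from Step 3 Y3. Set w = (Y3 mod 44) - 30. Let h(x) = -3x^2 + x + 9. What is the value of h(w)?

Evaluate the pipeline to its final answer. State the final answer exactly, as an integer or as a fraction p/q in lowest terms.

-981

Step 1: cross terms: (-31*-2 - 7*12)=-22, (7*13 - 7*-2)=105, (7*34 - 19*13)=-9, (19*39 - 19*34)=95, (19*12 - -31*39)=1437; twice the area = |1606| = 1606; area = 803; boundary points = 2 + 15 + 3 + 5 + 1 = 26; strictly interior points = area - boundary/2 + 1 = 791; answer 791
Step 2: Y1 = 791; d = 5; T(3) = 2*(5) - 1*(-10) + 1*(5) = 25; iterating: T(3)=25, T(4)=35, T(5)=50, T(6)=90, T(7)=165, T(8)=290, T(9)=505, T(10)=885, T(11)=1555, T(12)=2730, T(13)=4790, T(14)=8405; answer 8405
Step 3: Y2 = 8405; r = 44780; 44780 = 2^2 * 5 * 2239; number of divisors = (2+1) * (1+1) * (1+1) = 12; answer 12
Step 4: Y3 = 12; w = -18; -3*(-18)^2 + 1*(-18)^1 + 9 = (-972) + (-18) + (9) = -981; answer -981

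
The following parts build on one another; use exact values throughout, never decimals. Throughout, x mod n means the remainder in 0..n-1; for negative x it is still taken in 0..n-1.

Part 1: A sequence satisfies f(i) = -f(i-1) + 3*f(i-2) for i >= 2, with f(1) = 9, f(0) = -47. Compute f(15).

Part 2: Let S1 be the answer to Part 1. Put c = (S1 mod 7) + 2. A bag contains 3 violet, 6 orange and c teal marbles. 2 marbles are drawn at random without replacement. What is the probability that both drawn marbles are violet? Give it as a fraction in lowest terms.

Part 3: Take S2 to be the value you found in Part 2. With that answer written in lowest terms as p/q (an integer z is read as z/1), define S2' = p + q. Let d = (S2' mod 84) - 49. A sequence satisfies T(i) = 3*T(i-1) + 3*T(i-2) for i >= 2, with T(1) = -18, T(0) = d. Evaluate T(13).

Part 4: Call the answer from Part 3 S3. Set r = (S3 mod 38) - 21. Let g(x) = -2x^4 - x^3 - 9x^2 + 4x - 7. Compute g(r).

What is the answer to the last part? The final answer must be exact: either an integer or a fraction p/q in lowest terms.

-1587

Part 1: f(2) = -1*(9) + 3*(-47) = -150; iterating: f(2)=-150, f(3)=177, f(4)=-627, f(5)=1158, f(6)=-3039, f(7)=6513, f(8)=-15630, f(9)=35169, f(10)=-82059, f(11)=187566, f(12)=-433743, f(13)=996441, f(14)=-2297670, f(15)=5286993; answer 5286993
Part 2: S1 = 5286993; c = 7; total draws C(16,2) = 120; favorable C(3,2) = 3; P = 1/40; answer 1/40
Part 3: S2 = 1/40; threaded value p + q = 41; d = -8; T(2) = 3*(-18) + 3*(-8) = -78; iterating: T(2)=-78, T(3)=-288, T(4)=-1098, T(5)=-4158, T(6)=-15768, T(7)=-59778, T(8)=-226638, T(9)=-859248, T(10)=-3257658, T(11)=-12350718, T(12)=-46825128, T(13)=-177527538; answer -177527538
Part 4: S3 = -177527538; r = 5; -2*(5)^4 - 1*(5)^3 - 9*(5)^2 + 4*(5)^1 - 7 = (-1250) + (-125) + (-225) + (20) + (-7) = -1587; answer -1587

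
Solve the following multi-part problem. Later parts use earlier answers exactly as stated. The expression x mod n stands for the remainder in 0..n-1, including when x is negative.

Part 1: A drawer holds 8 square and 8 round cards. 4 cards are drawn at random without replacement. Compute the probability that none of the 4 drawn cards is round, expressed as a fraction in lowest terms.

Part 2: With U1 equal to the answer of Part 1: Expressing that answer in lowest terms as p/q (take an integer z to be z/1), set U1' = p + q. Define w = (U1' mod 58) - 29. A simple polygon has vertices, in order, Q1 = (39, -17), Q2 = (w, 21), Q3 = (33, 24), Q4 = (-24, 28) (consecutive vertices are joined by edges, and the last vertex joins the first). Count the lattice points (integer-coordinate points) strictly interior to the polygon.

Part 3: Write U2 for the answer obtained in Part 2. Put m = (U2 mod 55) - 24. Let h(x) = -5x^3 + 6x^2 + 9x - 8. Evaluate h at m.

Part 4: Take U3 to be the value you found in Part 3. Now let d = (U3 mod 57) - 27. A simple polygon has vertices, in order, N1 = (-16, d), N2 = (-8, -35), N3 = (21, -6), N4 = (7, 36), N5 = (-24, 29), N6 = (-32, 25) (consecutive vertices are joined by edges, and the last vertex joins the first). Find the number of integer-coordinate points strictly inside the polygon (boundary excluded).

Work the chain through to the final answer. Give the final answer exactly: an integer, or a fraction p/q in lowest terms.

2243

Part 1: total draws C(16,4) = 1820; favorable C(8,4) = 70; P = 1/26; answer 1/26
Part 2: U1 = 1/26; threaded value p + q = 27; w = -2; cross terms: (39*21 - -2*-17)=785, (-2*24 - 33*21)=-741, (33*28 - -24*24)=1500, (-24*-17 - 39*28)=-684; twice the area = |860| = 860; area = 430; boundary points = 1 + 1 + 1 + 9 = 12; strictly interior points = area - boundary/2 + 1 = 425; answer 425
Part 3: U2 = 425; m = 16; -5*(16)^3 + 6*(16)^2 + 9*(16)^1 - 8 = (-20480) + (1536) + (144) + (-8) = -18808; answer -18808
Part 4: U3 = -18808; d = -25; cross terms: (-16*-35 - -8*-25)=360, (-8*-6 - 21*-35)=783, (21*36 - 7*-6)=798, (7*29 - -24*36)=1067, (-24*25 - -32*29)=328, (-32*-25 - -16*25)=1200; twice the area = |4536| = 4536; area = 2268; boundary points = 2 + 29 + 14 + 1 + 4 + 2 = 52; strictly interior points = area - boundary/2 + 1 = 2243; answer 2243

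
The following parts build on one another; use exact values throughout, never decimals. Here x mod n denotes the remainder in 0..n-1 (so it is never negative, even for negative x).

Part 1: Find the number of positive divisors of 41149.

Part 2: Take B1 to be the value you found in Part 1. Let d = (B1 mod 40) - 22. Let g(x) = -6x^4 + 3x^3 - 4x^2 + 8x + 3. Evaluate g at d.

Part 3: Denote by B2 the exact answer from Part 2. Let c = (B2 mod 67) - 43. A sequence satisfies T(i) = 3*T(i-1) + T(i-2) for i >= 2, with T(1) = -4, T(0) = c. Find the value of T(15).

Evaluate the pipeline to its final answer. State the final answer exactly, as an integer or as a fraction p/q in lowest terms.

Part 1: 41149 is prime, so its only divisors are 1 and 41149; count = 2; answer 2
Part 2: B1 = 2; d = -20; -6*(-20)^4 + 3*(-20)^3 - 4*(-20)^2 + 8*(-20)^1 + 3 = (-960000) + (-24000) + (-1600) + (-160) + (3) = -985757; answer -985757
Part 3: B2 = -985757; c = -29; T(2) = 3*(-4) + 1*(-29) = -41; iterating: T(2)=-41, T(3)=-127, T(4)=-422, T(5)=-1393, T(6)=-4601, T(7)=-15196, T(8)=-50189, T(9)=-165763, T(10)=-547478, T(11)=-1808197, T(12)=-5972069, T(13)=-19724404, T(14)=-65145281, T(15)=-215160247; answer -215160247

-215160247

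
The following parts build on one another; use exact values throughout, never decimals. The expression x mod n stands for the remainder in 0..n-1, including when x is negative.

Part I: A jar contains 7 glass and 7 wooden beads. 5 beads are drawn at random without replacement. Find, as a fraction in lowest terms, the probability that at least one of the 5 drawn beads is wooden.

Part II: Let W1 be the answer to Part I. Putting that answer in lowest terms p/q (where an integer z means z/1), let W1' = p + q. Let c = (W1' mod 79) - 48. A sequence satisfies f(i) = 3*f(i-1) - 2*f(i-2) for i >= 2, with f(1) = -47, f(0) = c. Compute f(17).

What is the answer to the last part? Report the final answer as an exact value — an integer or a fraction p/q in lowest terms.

Part I: total draws C(14,5) = 2002; complement C(7,5) = 21; favorable 2002 - 21 = 1981; P = 283/286; answer 283/286
Part II: W1 = 283/286; threaded value p + q = 569; c = -32; f(2) = 3*(-47) - 2*(-32) = -77; iterating: f(2)=-77, f(3)=-137, f(4)=-257, f(5)=-497, f(6)=-977, f(7)=-1937, f(8)=-3857, f(9)=-7697, f(10)=-15377, f(11)=-30737, f(12)=-61457, f(13)=-122897, f(14)=-245777, f(15)=-491537, f(16)=-983057, f(17)=-1966097; answer -1966097

-1966097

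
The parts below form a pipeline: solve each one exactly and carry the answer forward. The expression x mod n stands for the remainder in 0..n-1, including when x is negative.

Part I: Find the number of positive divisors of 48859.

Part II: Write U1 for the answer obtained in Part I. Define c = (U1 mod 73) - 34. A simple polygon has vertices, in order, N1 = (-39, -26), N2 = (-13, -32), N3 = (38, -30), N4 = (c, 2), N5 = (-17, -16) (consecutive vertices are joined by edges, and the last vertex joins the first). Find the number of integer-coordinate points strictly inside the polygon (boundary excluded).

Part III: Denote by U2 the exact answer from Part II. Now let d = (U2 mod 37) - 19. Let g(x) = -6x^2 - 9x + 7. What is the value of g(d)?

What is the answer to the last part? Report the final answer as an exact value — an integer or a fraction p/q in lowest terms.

Part I: 48859 is prime, so its only divisors are 1 and 48859; count = 2; answer 2
Part II: U1 = 2; c = -32; cross terms: (-39*-32 - -13*-26)=910, (-13*-30 - 38*-32)=1606, (38*2 - -32*-30)=-884, (-32*-16 - -17*2)=546, (-17*-26 - -39*-16)=-182; twice the area = |1996| = 1996; area = 998; boundary points = 2 + 1 + 2 + 3 + 2 = 10; strictly interior points = area - boundary/2 + 1 = 994; answer 994
Part III: U2 = 994; d = 13; -6*(13)^2 - 9*(13)^1 + 7 = (-1014) + (-117) + (7) = -1124; answer -1124

-1124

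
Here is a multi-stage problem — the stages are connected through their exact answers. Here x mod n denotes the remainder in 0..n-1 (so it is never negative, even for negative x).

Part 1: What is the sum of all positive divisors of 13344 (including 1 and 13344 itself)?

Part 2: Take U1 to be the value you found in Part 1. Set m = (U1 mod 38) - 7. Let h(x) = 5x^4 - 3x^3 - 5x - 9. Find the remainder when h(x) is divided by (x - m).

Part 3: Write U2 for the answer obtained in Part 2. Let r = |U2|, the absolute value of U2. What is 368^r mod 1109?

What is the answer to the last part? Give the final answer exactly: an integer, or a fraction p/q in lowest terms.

Part 1: 13344 = 2^5 * 3 * 139; sigma = (1 + 2 + 4 + 8 + 16 + 32) * (1 + 3) * (1 + 139) = 63 * 4 * 140 = 35280; answer 35280
Part 2: U1 = 35280; m = 9; remainder = value at the root: 5*(9)^4 - 3*(9)^3 - 5*(9)^1 - 9 = (32805) + (-2187) + (-45) + (-9) = 30564; answer 30564
Part 3: U2 = 30564; r = 30564; squarings mod 1109: 368^1=368, 368^2=126, 368^4=350, 368^8=510, 368^16=594, 368^32=174, 368^64=333, 368^128=1098, 368^256=121, 368^512=224, 368^1024=271, 368^2048=247, 368^4096=14, 368^8192=196, 368^16384=710; 368^30564 = 368^4 * 368^32 * 368^64 * 368^256 * 368^512 * 368^1024 * 368^4096 * 368^8192 * 368^16384 = 966 (mod 1109); answer 966

966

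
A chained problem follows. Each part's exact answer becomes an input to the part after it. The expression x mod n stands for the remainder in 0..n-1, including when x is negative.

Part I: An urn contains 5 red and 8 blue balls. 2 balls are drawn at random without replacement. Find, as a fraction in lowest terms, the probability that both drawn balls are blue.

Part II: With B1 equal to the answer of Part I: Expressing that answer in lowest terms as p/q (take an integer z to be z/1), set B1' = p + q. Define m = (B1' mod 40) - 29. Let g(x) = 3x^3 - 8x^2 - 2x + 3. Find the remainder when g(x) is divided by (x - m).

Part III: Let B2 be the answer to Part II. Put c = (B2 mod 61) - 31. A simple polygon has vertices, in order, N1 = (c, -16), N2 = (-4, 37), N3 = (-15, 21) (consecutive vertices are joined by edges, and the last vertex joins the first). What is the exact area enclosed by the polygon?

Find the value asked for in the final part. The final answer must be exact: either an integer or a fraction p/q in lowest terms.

Part I: total draws C(13,2) = 78; favorable C(8,2) = 28; P = 14/39; answer 14/39
Part II: B1 = 14/39; threaded value p + q = 53; m = -16; remainder = value at the root: 3*(-16)^3 - 8*(-16)^2 - 2*(-16)^1 + 3 = (-12288) + (-2048) + (32) + (3) = -14301; answer -14301
Part III: B2 = -14301; c = 3; cross terms: (3*37 - -4*-16)=47, (-4*21 - -15*37)=471, (-15*-16 - 3*21)=177; twice the area = |695| = 695; area = 695/2; answer 695/2

695/2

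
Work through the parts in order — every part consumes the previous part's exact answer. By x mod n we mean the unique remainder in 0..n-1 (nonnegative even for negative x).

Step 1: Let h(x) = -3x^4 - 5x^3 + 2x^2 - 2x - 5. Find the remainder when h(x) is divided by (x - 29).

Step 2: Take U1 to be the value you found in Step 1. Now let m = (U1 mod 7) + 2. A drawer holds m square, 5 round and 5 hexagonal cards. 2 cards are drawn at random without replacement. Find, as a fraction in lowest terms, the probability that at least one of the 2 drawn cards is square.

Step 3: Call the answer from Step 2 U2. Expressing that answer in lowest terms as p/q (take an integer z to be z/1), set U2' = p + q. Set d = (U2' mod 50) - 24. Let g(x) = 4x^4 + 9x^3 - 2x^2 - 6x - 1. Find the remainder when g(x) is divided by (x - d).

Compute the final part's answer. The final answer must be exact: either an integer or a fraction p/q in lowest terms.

Step 1: remainder = value at the root: -3*(29)^4 - 5*(29)^3 + 2*(29)^2 - 2*(29)^1 - 5 = (-2121843) + (-121945) + (1682) + (-58) + (-5) = -2242169; answer -2242169
Step 2: U1 = -2242169; m = 3; total draws C(13,2) = 78; complement C(10,2) = 45; favorable 78 - 45 = 33; P = 11/26; answer 11/26
Step 3: U2 = 11/26; threaded value p + q = 37; d = 13; remainder = value at the root: 4*(13)^4 + 9*(13)^3 - 2*(13)^2 - 6*(13)^1 - 1 = (114244) + (19773) + (-338) + (-78) + (-1) = 133600; answer 133600

133600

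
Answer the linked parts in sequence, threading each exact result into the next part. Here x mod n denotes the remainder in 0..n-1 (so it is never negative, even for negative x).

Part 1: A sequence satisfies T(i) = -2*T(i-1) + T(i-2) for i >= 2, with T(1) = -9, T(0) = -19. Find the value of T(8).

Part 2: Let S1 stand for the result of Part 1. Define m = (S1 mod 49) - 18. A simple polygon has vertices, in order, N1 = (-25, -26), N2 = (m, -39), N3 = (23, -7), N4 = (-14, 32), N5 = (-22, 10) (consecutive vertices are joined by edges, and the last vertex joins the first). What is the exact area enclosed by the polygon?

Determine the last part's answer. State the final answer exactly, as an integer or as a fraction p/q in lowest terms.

Part 1: T(2) = -2*(-9) + 1*(-19) = -1; iterating: T(2)=-1, T(3)=-7, T(4)=13, T(5)=-33, T(6)=79, T(7)=-191, T(8)=461; answer 461
Part 2: S1 = 461; m = 2; cross terms: (-25*-39 - 2*-26)=1027, (2*-7 - 23*-39)=883, (23*32 - -14*-7)=638, (-14*10 - -22*32)=564, (-22*-26 - -25*10)=822; twice the area = |3934| = 3934; area = 1967; answer 1967

1967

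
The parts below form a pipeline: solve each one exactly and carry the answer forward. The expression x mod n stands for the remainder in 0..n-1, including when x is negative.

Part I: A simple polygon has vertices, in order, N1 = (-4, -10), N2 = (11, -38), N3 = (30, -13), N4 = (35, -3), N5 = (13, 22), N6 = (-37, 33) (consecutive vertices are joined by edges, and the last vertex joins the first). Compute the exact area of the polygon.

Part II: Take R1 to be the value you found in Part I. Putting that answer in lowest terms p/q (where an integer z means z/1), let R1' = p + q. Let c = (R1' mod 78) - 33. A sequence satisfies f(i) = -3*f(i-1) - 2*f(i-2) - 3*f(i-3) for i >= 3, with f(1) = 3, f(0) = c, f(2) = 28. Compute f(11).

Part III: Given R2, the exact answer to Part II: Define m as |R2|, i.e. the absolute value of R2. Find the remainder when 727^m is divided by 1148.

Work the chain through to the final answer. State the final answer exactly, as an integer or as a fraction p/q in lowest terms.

Part I: cross terms: (-4*-38 - 11*-10)=262, (11*-13 - 30*-38)=997, (30*-3 - 35*-13)=365, (35*22 - 13*-3)=809, (13*33 - -37*22)=1243, (-37*-10 - -4*33)=502; twice the area = |4178| = 4178; area = 2089; answer 2089
Part II: R1 = 2089; threaded value p + q = 2090; c = 29; f(3) = -3*(28) - 2*(3) - 3*(29) = -177; iterating: f(3)=-177, f(4)=466, f(5)=-1128, f(6)=2983, f(7)=-8091, f(8)=21691, f(9)=-57840, f(10)=154411, f(11)=-412626; answer -412626
Part III: R2 = -412626; m = 412626; squarings mod 1148: 727^1=727, 727^2=449, 727^4=701, 727^8=57, 727^16=953, 727^32=141, 727^64=365, 727^128=57, 727^256=953, 727^512=141, 727^1024=365, 727^2048=57, 727^4096=953, 727^8192=141, 727^16384=365, 727^32768=57, 727^65536=953, 727^131072=141, 727^262144=365; 727^412626 = 727^2 * 727^16 * 727^64 * 727^128 * 727^256 * 727^512 * 727^2048 * 727^16384 * 727^131072 * 727^262144 = 869 (mod 1148); answer 869

869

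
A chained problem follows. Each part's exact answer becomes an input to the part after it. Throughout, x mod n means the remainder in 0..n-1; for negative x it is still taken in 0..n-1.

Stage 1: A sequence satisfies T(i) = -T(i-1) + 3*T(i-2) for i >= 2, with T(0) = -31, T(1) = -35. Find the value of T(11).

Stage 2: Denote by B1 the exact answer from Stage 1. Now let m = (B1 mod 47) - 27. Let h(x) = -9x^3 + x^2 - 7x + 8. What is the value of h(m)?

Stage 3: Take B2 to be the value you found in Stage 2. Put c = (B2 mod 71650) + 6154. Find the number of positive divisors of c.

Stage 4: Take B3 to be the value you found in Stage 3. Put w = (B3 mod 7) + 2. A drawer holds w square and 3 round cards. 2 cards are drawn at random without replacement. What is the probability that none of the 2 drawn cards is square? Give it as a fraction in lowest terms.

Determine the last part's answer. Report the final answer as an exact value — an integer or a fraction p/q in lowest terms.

3/55

Stage 1: T(2) = -1*(-35) + 3*(-31) = -58; iterating: T(2)=-58, T(3)=-47, T(4)=-127, T(5)=-14, T(6)=-367, T(7)=325, T(8)=-1426, T(9)=2401, T(10)=-6679, T(11)=13882; answer 13882
Stage 2: B1 = 13882; m = -10; -9*(-10)^3 + 1*(-10)^2 - 7*(-10)^1 + 8 = (9000) + (100) + (70) + (8) = 9178; answer 9178
Stage 3: B2 = 9178; c = 15332; 15332 = 2^2 * 3833; number of divisors = (2+1) * (1+1) = 6; answer 6
Stage 4: B3 = 6; w = 8; total draws C(11,2) = 55; favorable C(3,2) = 3; P = 3/55; answer 3/55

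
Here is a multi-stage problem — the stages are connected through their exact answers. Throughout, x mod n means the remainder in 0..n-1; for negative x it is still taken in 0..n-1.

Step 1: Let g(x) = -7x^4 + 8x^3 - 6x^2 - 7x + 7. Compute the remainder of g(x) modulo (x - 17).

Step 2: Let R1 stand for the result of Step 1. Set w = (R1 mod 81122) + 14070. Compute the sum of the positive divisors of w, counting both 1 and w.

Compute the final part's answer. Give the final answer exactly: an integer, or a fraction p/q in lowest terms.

Step 1: remainder = value at the root: -7*(17)^4 + 8*(17)^3 - 6*(17)^2 - 7*(17)^1 + 7 = (-584647) + (39304) + (-1734) + (-119) + (7) = -547189; answer -547189
Step 2: R1 = -547189; w = 34735; 34735 = 5 * 6947; sigma = (1 + 5) * (1 + 6947) = 6 * 6948 = 41688; answer 41688

41688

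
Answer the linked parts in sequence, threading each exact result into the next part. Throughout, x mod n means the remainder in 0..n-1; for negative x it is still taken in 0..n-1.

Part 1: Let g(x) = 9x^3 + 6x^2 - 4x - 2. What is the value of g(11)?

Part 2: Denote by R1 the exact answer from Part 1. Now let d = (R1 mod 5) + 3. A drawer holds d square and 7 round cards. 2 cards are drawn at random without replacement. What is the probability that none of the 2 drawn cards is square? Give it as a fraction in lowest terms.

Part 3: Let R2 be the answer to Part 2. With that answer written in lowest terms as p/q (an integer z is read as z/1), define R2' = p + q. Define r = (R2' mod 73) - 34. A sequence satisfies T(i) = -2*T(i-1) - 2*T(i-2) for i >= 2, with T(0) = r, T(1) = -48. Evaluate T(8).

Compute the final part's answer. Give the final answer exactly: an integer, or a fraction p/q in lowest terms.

Part 1: 9*(11)^3 + 6*(11)^2 - 4*(11)^1 - 2 = (11979) + (726) + (-44) + (-2) = 12659; answer 12659
Part 2: R1 = 12659; d = 7; total draws C(14,2) = 91; favorable C(7,2) = 21; P = 3/13; answer 3/13
Part 3: R2 = 3/13; threaded value p + q = 16; r = -18; T(2) = -2*(-48) - 2*(-18) = 132; iterating: T(2)=132, T(3)=-168, T(4)=72, T(5)=192, T(6)=-528, T(7)=672, T(8)=-288; answer -288

-288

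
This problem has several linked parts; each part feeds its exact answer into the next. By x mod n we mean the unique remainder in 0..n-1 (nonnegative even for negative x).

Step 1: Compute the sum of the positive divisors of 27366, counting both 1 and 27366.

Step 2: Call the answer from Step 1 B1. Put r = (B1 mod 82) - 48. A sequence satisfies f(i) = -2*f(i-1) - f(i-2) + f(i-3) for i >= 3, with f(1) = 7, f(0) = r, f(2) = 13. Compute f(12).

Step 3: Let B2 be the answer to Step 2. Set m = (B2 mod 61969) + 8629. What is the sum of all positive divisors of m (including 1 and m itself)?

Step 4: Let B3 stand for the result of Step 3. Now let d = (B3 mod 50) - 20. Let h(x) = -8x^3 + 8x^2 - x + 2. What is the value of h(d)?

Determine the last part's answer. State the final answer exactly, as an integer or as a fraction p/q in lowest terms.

8812

Step 1: 27366 = 2 * 3 * 4561; sigma = (1 + 2) * (1 + 3) * (1 + 4561) = 3 * 4 * 4562 = 54744; answer 54744
Step 2: B1 = 54744; r = 2; f(3) = -2*(13) - 1*(7) + 1*(2) = -31; iterating: f(3)=-31, f(4)=56, f(5)=-68, f(6)=49, f(7)=26, f(8)=-169, f(9)=361, f(10)=-527, f(11)=524, f(12)=-160; answer -160
Step 3: B2 = -160; m = 70438; 70438 = 2 * 41 * 859; sigma = (1 + 2) * (1 + 41) * (1 + 859) = 3 * 42 * 860 = 108360; answer 108360
Step 4: B3 = 108360; d = -10; -8*(-10)^3 + 8*(-10)^2 - 1*(-10)^1 + 2 = (8000) + (800) + (10) + (2) = 8812; answer 8812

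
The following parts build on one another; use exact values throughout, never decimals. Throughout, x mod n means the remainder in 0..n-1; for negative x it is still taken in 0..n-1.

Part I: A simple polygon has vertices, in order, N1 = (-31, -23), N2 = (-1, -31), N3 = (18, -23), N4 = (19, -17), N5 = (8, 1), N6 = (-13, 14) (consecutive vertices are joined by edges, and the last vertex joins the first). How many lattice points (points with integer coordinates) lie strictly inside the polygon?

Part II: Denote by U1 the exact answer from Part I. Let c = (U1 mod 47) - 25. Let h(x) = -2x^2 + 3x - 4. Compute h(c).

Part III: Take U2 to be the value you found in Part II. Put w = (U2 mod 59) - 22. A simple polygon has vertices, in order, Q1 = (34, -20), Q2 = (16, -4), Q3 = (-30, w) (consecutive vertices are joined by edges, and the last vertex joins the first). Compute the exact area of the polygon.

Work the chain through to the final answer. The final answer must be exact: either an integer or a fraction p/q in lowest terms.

Part I: cross terms: (-31*-31 - -1*-23)=938, (-1*-23 - 18*-31)=581, (18*-17 - 19*-23)=131, (19*1 - 8*-17)=155, (8*14 - -13*1)=125, (-13*-23 - -31*14)=733; twice the area = |2663| = 2663; area = 2663/2; boundary points = 2 + 1 + 1 + 1 + 1 + 1 = 7; strictly interior points = area - boundary/2 + 1 = 1329; answer 1329
Part II: U1 = 1329; c = -12; -2*(-12)^2 + 3*(-12)^1 - 4 = (-288) + (-36) + (-4) = -328; answer -328
Part III: U2 = -328; w = 4; cross terms: (34*-4 - 16*-20)=184, (16*4 - -30*-4)=-56, (-30*-20 - 34*4)=464; twice the area = |592| = 592; area = 296; answer 296

296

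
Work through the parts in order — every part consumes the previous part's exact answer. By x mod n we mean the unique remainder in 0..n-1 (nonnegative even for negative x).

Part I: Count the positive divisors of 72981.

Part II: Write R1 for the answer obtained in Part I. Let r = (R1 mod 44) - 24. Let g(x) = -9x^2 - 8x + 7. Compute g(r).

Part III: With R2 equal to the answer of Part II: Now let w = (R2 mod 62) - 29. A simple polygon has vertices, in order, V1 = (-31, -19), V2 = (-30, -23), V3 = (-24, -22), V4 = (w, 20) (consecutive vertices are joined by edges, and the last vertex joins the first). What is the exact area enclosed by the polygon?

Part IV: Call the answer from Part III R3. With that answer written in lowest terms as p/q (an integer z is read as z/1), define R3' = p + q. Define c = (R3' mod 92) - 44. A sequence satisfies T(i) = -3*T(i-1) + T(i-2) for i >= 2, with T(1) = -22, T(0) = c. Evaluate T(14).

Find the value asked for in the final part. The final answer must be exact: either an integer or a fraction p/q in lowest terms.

178502149

Part I: 72981 = 3^4 * 17 * 53; number of divisors = (4+1) * (1+1) * (1+1) = 20; answer 20
Part II: R1 = 20; r = -4; -9*(-4)^2 - 8*(-4)^1 + 7 = (-144) + (32) + (7) = -105; answer -105
Part III: R2 = -105; w = -10; cross terms: (-31*-23 - -30*-19)=143, (-30*-22 - -24*-23)=108, (-24*20 - -10*-22)=-700, (-10*-19 - -31*20)=810; twice the area = |361| = 361; area = 361/2; answer 361/2
Part IV: R3 = 361/2; threaded value p + q = 363; c = 43; T(2) = -3*(-22) + 1*(43) = 109; iterating: T(2)=109, T(3)=-349, T(4)=1156, T(5)=-3817, T(6)=12607, T(7)=-41638, T(8)=137521, T(9)=-454201, T(10)=1500124, T(11)=-4954573, T(12)=16363843, T(13)=-54046102, T(14)=178502149; answer 178502149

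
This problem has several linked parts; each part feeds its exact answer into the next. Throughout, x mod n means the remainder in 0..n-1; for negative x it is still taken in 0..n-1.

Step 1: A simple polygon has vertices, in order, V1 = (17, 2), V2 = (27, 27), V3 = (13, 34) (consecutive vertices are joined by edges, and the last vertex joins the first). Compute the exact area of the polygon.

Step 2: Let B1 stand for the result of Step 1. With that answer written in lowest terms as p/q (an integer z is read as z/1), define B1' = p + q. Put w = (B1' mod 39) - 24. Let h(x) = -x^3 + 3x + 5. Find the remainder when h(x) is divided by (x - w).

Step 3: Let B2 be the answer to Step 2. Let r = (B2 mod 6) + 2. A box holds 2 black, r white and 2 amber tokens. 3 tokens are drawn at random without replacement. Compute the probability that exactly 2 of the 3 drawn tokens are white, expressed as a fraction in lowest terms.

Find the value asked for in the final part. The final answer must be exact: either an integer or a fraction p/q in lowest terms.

Step 1: cross terms: (17*27 - 27*2)=405, (27*34 - 13*27)=567, (13*2 - 17*34)=-552; twice the area = |420| = 420; area = 210; answer 210
Step 2: B1 = 210; threaded value p + q = 211; w = -8; remainder = value at the root: -1*(-8)^3 + 3*(-8)^1 + 5 = (512) + (-24) + (5) = 493; answer 493
Step 3: B2 = 493; r = 3; total draws C(7,3) = 35; favorable C(3,2)*C(4,1) = 12; P = 12/35; answer 12/35

12/35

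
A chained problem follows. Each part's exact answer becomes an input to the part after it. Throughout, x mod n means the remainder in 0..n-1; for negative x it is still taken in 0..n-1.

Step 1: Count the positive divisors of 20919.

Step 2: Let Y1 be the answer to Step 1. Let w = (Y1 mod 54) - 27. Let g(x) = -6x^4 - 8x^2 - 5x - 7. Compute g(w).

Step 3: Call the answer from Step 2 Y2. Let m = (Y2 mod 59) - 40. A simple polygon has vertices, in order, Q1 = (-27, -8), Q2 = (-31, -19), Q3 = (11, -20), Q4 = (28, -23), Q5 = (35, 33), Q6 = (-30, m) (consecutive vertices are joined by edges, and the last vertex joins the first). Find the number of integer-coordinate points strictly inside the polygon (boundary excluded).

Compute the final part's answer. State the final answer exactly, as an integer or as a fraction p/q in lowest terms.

1956

Step 1: 20919 = 3 * 19 * 367; number of divisors = (1+1) * (1+1) * (1+1) = 8; answer 8
Step 2: Y1 = 8; w = -19; -6*(-19)^4 - 8*(-19)^2 - 5*(-19)^1 - 7 = (-781926) + (-2888) + (95) + (-7) = -784726; answer -784726
Step 3: Y2 = -784726; m = -7; cross terms: (-27*-19 - -31*-8)=265, (-31*-20 - 11*-19)=829, (11*-23 - 28*-20)=307, (28*33 - 35*-23)=1729, (35*-7 - -30*33)=745, (-30*-8 - -27*-7)=51; twice the area = |3926| = 3926; area = 1963; boundary points = 1 + 1 + 1 + 7 + 5 + 1 = 16; strictly interior points = area - boundary/2 + 1 = 1956; answer 1956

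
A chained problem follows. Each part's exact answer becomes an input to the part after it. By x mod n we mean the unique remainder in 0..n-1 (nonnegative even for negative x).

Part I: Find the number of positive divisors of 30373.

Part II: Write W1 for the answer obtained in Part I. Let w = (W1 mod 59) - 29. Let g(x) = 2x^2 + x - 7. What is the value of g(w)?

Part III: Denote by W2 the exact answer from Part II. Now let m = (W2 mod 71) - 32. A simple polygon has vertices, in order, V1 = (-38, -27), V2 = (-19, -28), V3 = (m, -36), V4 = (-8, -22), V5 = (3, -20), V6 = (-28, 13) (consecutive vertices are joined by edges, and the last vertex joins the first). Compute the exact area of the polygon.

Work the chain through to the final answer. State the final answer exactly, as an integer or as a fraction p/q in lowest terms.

Part I: 30373 = 7 * 4339; number of divisors = (1+1) * (1+1) = 4; answer 4
Part II: W1 = 4; w = -25; 2*(-25)^2 + 1*(-25)^1 - 7 = (1250) + (-25) + (-7) = 1218; answer 1218
Part III: W2 = 1218; m = -21; cross terms: (-38*-28 - -19*-27)=551, (-19*-36 - -21*-28)=96, (-21*-22 - -8*-36)=174, (-8*-20 - 3*-22)=226, (3*13 - -28*-20)=-521, (-28*-27 - -38*13)=1250; twice the area = |1776| = 1776; area = 888; answer 888

888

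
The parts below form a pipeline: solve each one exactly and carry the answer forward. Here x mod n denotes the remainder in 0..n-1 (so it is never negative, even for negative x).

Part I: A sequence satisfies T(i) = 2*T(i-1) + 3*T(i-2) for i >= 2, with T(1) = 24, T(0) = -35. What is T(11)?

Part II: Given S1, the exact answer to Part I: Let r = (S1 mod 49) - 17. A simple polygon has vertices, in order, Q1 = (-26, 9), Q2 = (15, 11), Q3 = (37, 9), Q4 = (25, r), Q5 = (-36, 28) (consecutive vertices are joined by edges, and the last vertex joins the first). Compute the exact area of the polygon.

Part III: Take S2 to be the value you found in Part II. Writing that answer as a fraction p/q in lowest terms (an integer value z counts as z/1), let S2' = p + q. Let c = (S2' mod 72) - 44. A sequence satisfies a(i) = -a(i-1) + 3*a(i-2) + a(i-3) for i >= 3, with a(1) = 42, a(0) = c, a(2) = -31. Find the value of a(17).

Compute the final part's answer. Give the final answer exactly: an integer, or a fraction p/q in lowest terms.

Part I: T(2) = 2*(24) + 3*(-35) = -57; iterating: T(2)=-57, T(3)=-42, T(4)=-255, T(5)=-636, T(6)=-2037, T(7)=-5982, T(8)=-18075, T(9)=-54096, T(10)=-162417, T(11)=-487122; answer -487122
Part II: S1 = -487122; r = 19; cross terms: (-26*11 - 15*9)=-421, (15*9 - 37*11)=-272, (37*19 - 25*9)=478, (25*28 - -36*19)=1384, (-36*9 - -26*28)=404; twice the area = |1573| = 1573; area = 1573/2; answer 1573/2
Part III: S2 = 1573/2; threaded value p + q = 1575; c = 19; a(3) = -1*(-31) + 3*(42) + 1*(19) = 176; iterating: a(3)=176, a(4)=-227, a(5)=724, a(6)=-1229, a(7)=3174, a(8)=-6137, a(9)=14430, a(10)=-29667, a(11)=66820, a(12)=-141391, a(13)=312184, a(14)=-669537, a(15)=1464698, a(16)=-3161125, a(17)=6885682; answer 6885682

6885682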